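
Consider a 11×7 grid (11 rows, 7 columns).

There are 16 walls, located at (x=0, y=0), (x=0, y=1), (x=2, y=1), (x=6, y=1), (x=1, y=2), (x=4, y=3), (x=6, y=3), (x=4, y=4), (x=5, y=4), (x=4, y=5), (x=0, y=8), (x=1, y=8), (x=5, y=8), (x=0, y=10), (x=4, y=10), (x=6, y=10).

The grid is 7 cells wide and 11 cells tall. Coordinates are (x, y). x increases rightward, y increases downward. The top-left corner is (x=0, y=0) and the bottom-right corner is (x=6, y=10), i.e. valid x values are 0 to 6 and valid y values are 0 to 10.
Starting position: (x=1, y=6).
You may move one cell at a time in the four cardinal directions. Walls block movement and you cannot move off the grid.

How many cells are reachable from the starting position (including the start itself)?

Answer: Reachable cells: 61

Derivation:
BFS flood-fill from (x=1, y=6):
  Distance 0: (x=1, y=6)
  Distance 1: (x=1, y=5), (x=0, y=6), (x=2, y=6), (x=1, y=7)
  Distance 2: (x=1, y=4), (x=0, y=5), (x=2, y=5), (x=3, y=6), (x=0, y=7), (x=2, y=7)
  Distance 3: (x=1, y=3), (x=0, y=4), (x=2, y=4), (x=3, y=5), (x=4, y=6), (x=3, y=7), (x=2, y=8)
  Distance 4: (x=0, y=3), (x=2, y=3), (x=3, y=4), (x=5, y=6), (x=4, y=7), (x=3, y=8), (x=2, y=9)
  Distance 5: (x=0, y=2), (x=2, y=2), (x=3, y=3), (x=5, y=5), (x=6, y=6), (x=5, y=7), (x=4, y=8), (x=1, y=9), (x=3, y=9), (x=2, y=10)
  Distance 6: (x=3, y=2), (x=6, y=5), (x=6, y=7), (x=0, y=9), (x=4, y=9), (x=1, y=10), (x=3, y=10)
  Distance 7: (x=3, y=1), (x=4, y=2), (x=6, y=4), (x=6, y=8), (x=5, y=9)
  Distance 8: (x=3, y=0), (x=4, y=1), (x=5, y=2), (x=6, y=9), (x=5, y=10)
  Distance 9: (x=2, y=0), (x=4, y=0), (x=5, y=1), (x=6, y=2), (x=5, y=3)
  Distance 10: (x=1, y=0), (x=5, y=0)
  Distance 11: (x=6, y=0), (x=1, y=1)
Total reachable: 61 (grid has 61 open cells total)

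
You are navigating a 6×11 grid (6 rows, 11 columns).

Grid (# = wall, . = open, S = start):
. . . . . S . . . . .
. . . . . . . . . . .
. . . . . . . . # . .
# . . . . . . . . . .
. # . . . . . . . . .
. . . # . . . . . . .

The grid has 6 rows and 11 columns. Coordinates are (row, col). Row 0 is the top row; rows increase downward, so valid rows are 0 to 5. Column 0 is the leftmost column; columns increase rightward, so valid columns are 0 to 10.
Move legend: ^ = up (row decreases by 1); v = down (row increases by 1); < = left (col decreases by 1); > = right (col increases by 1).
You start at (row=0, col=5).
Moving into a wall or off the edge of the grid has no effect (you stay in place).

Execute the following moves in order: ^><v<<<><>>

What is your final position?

Answer: Final position: (row=1, col=4)

Derivation:
Start: (row=0, col=5)
  ^ (up): blocked, stay at (row=0, col=5)
  > (right): (row=0, col=5) -> (row=0, col=6)
  < (left): (row=0, col=6) -> (row=0, col=5)
  v (down): (row=0, col=5) -> (row=1, col=5)
  < (left): (row=1, col=5) -> (row=1, col=4)
  < (left): (row=1, col=4) -> (row=1, col=3)
  < (left): (row=1, col=3) -> (row=1, col=2)
  > (right): (row=1, col=2) -> (row=1, col=3)
  < (left): (row=1, col=3) -> (row=1, col=2)
  > (right): (row=1, col=2) -> (row=1, col=3)
  > (right): (row=1, col=3) -> (row=1, col=4)
Final: (row=1, col=4)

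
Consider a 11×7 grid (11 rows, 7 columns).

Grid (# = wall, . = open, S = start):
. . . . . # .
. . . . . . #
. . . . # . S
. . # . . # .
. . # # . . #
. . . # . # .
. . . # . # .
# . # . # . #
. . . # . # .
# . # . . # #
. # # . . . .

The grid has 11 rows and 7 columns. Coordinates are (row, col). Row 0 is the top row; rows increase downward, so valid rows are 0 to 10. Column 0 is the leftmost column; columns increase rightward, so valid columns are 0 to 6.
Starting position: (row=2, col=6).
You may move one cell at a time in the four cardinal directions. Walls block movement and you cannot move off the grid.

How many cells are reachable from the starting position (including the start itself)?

Answer: Reachable cells: 39

Derivation:
BFS flood-fill from (row=2, col=6):
  Distance 0: (row=2, col=6)
  Distance 1: (row=2, col=5), (row=3, col=6)
  Distance 2: (row=1, col=5)
  Distance 3: (row=1, col=4)
  Distance 4: (row=0, col=4), (row=1, col=3)
  Distance 5: (row=0, col=3), (row=1, col=2), (row=2, col=3)
  Distance 6: (row=0, col=2), (row=1, col=1), (row=2, col=2), (row=3, col=3)
  Distance 7: (row=0, col=1), (row=1, col=0), (row=2, col=1), (row=3, col=4)
  Distance 8: (row=0, col=0), (row=2, col=0), (row=3, col=1), (row=4, col=4)
  Distance 9: (row=3, col=0), (row=4, col=1), (row=4, col=5), (row=5, col=4)
  Distance 10: (row=4, col=0), (row=5, col=1), (row=6, col=4)
  Distance 11: (row=5, col=0), (row=5, col=2), (row=6, col=1)
  Distance 12: (row=6, col=0), (row=6, col=2), (row=7, col=1)
  Distance 13: (row=8, col=1)
  Distance 14: (row=8, col=0), (row=8, col=2), (row=9, col=1)
Total reachable: 39 (grid has 53 open cells total)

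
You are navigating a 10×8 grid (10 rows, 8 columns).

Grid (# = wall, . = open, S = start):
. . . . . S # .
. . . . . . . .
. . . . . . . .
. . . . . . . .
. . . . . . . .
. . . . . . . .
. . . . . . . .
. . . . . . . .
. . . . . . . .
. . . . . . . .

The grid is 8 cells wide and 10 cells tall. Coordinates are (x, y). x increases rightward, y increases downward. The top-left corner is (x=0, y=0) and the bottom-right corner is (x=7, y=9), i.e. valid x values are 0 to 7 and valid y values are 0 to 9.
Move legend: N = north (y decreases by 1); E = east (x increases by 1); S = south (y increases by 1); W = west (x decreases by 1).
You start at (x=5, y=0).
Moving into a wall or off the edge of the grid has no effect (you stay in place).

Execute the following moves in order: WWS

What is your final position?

Start: (x=5, y=0)
  W (west): (x=5, y=0) -> (x=4, y=0)
  W (west): (x=4, y=0) -> (x=3, y=0)
  S (south): (x=3, y=0) -> (x=3, y=1)
Final: (x=3, y=1)

Answer: Final position: (x=3, y=1)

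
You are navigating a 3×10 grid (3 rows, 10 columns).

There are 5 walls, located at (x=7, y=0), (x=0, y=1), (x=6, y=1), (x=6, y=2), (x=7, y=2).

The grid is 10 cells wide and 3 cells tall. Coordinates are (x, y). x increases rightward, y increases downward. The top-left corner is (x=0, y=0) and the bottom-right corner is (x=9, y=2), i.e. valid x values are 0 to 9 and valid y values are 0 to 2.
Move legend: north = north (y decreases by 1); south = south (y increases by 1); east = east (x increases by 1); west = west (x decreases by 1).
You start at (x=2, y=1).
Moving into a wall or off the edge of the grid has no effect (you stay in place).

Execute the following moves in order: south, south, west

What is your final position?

Start: (x=2, y=1)
  south (south): (x=2, y=1) -> (x=2, y=2)
  south (south): blocked, stay at (x=2, y=2)
  west (west): (x=2, y=2) -> (x=1, y=2)
Final: (x=1, y=2)

Answer: Final position: (x=1, y=2)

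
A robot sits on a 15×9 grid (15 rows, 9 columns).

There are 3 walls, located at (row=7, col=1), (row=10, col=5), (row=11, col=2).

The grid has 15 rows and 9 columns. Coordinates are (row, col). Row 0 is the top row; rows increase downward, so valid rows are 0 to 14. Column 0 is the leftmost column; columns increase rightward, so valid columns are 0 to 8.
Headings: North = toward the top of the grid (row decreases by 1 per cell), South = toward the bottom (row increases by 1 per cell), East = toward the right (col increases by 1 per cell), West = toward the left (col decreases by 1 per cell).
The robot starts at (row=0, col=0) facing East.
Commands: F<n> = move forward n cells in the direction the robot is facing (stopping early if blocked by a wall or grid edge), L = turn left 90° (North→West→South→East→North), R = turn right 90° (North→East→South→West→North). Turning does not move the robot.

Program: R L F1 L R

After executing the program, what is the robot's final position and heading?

Answer: Final position: (row=0, col=1), facing East

Derivation:
Start: (row=0, col=0), facing East
  R: turn right, now facing South
  L: turn left, now facing East
  F1: move forward 1, now at (row=0, col=1)
  L: turn left, now facing North
  R: turn right, now facing East
Final: (row=0, col=1), facing East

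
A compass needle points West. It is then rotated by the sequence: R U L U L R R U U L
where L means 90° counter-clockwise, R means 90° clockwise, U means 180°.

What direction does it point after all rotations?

Start: West
  R (right (90° clockwise)) -> North
  U (U-turn (180°)) -> South
  L (left (90° counter-clockwise)) -> East
  U (U-turn (180°)) -> West
  L (left (90° counter-clockwise)) -> South
  R (right (90° clockwise)) -> West
  R (right (90° clockwise)) -> North
  U (U-turn (180°)) -> South
  U (U-turn (180°)) -> North
  L (left (90° counter-clockwise)) -> West
Final: West

Answer: Final heading: West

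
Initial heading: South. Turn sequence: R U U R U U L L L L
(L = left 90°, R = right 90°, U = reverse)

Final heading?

Answer: Final heading: North

Derivation:
Start: South
  R (right (90° clockwise)) -> West
  U (U-turn (180°)) -> East
  U (U-turn (180°)) -> West
  R (right (90° clockwise)) -> North
  U (U-turn (180°)) -> South
  U (U-turn (180°)) -> North
  L (left (90° counter-clockwise)) -> West
  L (left (90° counter-clockwise)) -> South
  L (left (90° counter-clockwise)) -> East
  L (left (90° counter-clockwise)) -> North
Final: North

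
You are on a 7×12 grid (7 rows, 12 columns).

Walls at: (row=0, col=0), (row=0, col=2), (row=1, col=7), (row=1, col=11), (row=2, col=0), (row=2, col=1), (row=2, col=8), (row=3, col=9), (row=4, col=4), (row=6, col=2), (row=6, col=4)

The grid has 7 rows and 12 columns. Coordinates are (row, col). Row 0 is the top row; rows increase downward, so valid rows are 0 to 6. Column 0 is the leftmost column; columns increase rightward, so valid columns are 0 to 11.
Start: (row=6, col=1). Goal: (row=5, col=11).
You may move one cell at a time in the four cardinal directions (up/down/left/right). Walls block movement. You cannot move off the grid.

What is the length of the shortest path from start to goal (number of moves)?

Answer: Shortest path length: 11

Derivation:
BFS from (row=6, col=1) until reaching (row=5, col=11):
  Distance 0: (row=6, col=1)
  Distance 1: (row=5, col=1), (row=6, col=0)
  Distance 2: (row=4, col=1), (row=5, col=0), (row=5, col=2)
  Distance 3: (row=3, col=1), (row=4, col=0), (row=4, col=2), (row=5, col=3)
  Distance 4: (row=3, col=0), (row=3, col=2), (row=4, col=3), (row=5, col=4), (row=6, col=3)
  Distance 5: (row=2, col=2), (row=3, col=3), (row=5, col=5)
  Distance 6: (row=1, col=2), (row=2, col=3), (row=3, col=4), (row=4, col=5), (row=5, col=6), (row=6, col=5)
  Distance 7: (row=1, col=1), (row=1, col=3), (row=2, col=4), (row=3, col=5), (row=4, col=6), (row=5, col=7), (row=6, col=6)
  Distance 8: (row=0, col=1), (row=0, col=3), (row=1, col=0), (row=1, col=4), (row=2, col=5), (row=3, col=6), (row=4, col=7), (row=5, col=8), (row=6, col=7)
  Distance 9: (row=0, col=4), (row=1, col=5), (row=2, col=6), (row=3, col=7), (row=4, col=8), (row=5, col=9), (row=6, col=8)
  Distance 10: (row=0, col=5), (row=1, col=6), (row=2, col=7), (row=3, col=8), (row=4, col=9), (row=5, col=10), (row=6, col=9)
  Distance 11: (row=0, col=6), (row=4, col=10), (row=5, col=11), (row=6, col=10)  <- goal reached here
One shortest path (11 moves): (row=6, col=1) -> (row=5, col=1) -> (row=5, col=2) -> (row=5, col=3) -> (row=5, col=4) -> (row=5, col=5) -> (row=5, col=6) -> (row=5, col=7) -> (row=5, col=8) -> (row=5, col=9) -> (row=5, col=10) -> (row=5, col=11)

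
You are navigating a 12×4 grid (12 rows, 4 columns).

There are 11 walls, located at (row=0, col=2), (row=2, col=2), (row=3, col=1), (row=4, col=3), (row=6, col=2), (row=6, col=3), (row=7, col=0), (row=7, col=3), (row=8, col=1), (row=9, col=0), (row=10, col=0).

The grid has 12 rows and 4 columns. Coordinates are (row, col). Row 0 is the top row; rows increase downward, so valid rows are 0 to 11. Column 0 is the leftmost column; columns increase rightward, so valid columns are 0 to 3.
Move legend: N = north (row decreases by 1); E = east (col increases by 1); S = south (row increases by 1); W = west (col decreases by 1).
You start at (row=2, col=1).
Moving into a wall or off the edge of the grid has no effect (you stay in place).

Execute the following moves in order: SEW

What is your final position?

Start: (row=2, col=1)
  S (south): blocked, stay at (row=2, col=1)
  E (east): blocked, stay at (row=2, col=1)
  W (west): (row=2, col=1) -> (row=2, col=0)
Final: (row=2, col=0)

Answer: Final position: (row=2, col=0)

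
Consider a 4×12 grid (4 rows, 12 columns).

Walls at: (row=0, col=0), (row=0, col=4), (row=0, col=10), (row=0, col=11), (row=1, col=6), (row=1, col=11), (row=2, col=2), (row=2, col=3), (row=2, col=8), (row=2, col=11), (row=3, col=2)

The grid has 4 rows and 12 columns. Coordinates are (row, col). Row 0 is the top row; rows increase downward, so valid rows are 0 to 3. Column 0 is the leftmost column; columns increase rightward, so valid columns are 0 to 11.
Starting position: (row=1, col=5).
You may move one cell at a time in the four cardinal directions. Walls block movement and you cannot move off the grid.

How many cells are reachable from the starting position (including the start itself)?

BFS flood-fill from (row=1, col=5):
  Distance 0: (row=1, col=5)
  Distance 1: (row=0, col=5), (row=1, col=4), (row=2, col=5)
  Distance 2: (row=0, col=6), (row=1, col=3), (row=2, col=4), (row=2, col=6), (row=3, col=5)
  Distance 3: (row=0, col=3), (row=0, col=7), (row=1, col=2), (row=2, col=7), (row=3, col=4), (row=3, col=6)
  Distance 4: (row=0, col=2), (row=0, col=8), (row=1, col=1), (row=1, col=7), (row=3, col=3), (row=3, col=7)
  Distance 5: (row=0, col=1), (row=0, col=9), (row=1, col=0), (row=1, col=8), (row=2, col=1), (row=3, col=8)
  Distance 6: (row=1, col=9), (row=2, col=0), (row=3, col=1), (row=3, col=9)
  Distance 7: (row=1, col=10), (row=2, col=9), (row=3, col=0), (row=3, col=10)
  Distance 8: (row=2, col=10), (row=3, col=11)
Total reachable: 37 (grid has 37 open cells total)

Answer: Reachable cells: 37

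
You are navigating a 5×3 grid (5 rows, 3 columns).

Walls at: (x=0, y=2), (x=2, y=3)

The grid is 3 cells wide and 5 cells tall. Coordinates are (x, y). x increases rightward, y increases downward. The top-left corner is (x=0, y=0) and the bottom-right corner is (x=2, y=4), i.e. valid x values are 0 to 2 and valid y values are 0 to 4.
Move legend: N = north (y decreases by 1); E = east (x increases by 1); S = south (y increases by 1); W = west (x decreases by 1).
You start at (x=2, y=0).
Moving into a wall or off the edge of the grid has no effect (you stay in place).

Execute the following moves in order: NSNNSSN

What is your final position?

Start: (x=2, y=0)
  N (north): blocked, stay at (x=2, y=0)
  S (south): (x=2, y=0) -> (x=2, y=1)
  N (north): (x=2, y=1) -> (x=2, y=0)
  N (north): blocked, stay at (x=2, y=0)
  S (south): (x=2, y=0) -> (x=2, y=1)
  S (south): (x=2, y=1) -> (x=2, y=2)
  N (north): (x=2, y=2) -> (x=2, y=1)
Final: (x=2, y=1)

Answer: Final position: (x=2, y=1)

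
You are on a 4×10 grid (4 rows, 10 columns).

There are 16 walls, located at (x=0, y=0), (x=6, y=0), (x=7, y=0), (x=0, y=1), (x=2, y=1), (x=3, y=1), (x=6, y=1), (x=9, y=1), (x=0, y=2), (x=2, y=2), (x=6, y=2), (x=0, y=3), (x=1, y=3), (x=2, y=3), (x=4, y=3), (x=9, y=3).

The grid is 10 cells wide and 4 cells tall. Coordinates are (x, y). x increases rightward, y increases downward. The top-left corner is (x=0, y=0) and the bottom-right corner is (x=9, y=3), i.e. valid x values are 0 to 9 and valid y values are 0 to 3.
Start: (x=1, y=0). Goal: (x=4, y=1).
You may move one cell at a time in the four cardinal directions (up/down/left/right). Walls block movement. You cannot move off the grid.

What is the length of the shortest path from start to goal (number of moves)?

BFS from (x=1, y=0) until reaching (x=4, y=1):
  Distance 0: (x=1, y=0)
  Distance 1: (x=2, y=0), (x=1, y=1)
  Distance 2: (x=3, y=0), (x=1, y=2)
  Distance 3: (x=4, y=0)
  Distance 4: (x=5, y=0), (x=4, y=1)  <- goal reached here
One shortest path (4 moves): (x=1, y=0) -> (x=2, y=0) -> (x=3, y=0) -> (x=4, y=0) -> (x=4, y=1)

Answer: Shortest path length: 4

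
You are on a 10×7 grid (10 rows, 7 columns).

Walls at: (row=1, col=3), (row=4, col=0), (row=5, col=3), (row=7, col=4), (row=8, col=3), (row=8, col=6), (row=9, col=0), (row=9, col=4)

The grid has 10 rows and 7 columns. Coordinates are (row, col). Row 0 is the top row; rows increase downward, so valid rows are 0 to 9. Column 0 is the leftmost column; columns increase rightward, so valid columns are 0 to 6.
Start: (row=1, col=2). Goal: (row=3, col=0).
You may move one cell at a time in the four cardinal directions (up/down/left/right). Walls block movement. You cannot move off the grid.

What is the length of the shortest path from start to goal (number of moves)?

BFS from (row=1, col=2) until reaching (row=3, col=0):
  Distance 0: (row=1, col=2)
  Distance 1: (row=0, col=2), (row=1, col=1), (row=2, col=2)
  Distance 2: (row=0, col=1), (row=0, col=3), (row=1, col=0), (row=2, col=1), (row=2, col=3), (row=3, col=2)
  Distance 3: (row=0, col=0), (row=0, col=4), (row=2, col=0), (row=2, col=4), (row=3, col=1), (row=3, col=3), (row=4, col=2)
  Distance 4: (row=0, col=5), (row=1, col=4), (row=2, col=5), (row=3, col=0), (row=3, col=4), (row=4, col=1), (row=4, col=3), (row=5, col=2)  <- goal reached here
One shortest path (4 moves): (row=1, col=2) -> (row=1, col=1) -> (row=1, col=0) -> (row=2, col=0) -> (row=3, col=0)

Answer: Shortest path length: 4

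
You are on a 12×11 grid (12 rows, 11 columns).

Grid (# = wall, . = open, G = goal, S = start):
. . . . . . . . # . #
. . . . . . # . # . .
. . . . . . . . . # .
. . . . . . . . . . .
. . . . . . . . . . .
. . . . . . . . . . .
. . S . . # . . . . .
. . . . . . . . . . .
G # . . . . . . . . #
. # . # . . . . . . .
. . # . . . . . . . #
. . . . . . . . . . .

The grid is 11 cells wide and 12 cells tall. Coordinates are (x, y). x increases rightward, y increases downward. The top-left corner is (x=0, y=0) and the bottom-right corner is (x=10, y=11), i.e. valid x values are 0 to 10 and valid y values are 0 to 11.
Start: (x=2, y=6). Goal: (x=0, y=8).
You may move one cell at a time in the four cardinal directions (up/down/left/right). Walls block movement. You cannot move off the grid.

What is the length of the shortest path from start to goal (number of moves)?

BFS from (x=2, y=6) until reaching (x=0, y=8):
  Distance 0: (x=2, y=6)
  Distance 1: (x=2, y=5), (x=1, y=6), (x=3, y=6), (x=2, y=7)
  Distance 2: (x=2, y=4), (x=1, y=5), (x=3, y=5), (x=0, y=6), (x=4, y=6), (x=1, y=7), (x=3, y=7), (x=2, y=8)
  Distance 3: (x=2, y=3), (x=1, y=4), (x=3, y=4), (x=0, y=5), (x=4, y=5), (x=0, y=7), (x=4, y=7), (x=3, y=8), (x=2, y=9)
  Distance 4: (x=2, y=2), (x=1, y=3), (x=3, y=3), (x=0, y=4), (x=4, y=4), (x=5, y=5), (x=5, y=7), (x=0, y=8), (x=4, y=8)  <- goal reached here
One shortest path (4 moves): (x=2, y=6) -> (x=1, y=6) -> (x=0, y=6) -> (x=0, y=7) -> (x=0, y=8)

Answer: Shortest path length: 4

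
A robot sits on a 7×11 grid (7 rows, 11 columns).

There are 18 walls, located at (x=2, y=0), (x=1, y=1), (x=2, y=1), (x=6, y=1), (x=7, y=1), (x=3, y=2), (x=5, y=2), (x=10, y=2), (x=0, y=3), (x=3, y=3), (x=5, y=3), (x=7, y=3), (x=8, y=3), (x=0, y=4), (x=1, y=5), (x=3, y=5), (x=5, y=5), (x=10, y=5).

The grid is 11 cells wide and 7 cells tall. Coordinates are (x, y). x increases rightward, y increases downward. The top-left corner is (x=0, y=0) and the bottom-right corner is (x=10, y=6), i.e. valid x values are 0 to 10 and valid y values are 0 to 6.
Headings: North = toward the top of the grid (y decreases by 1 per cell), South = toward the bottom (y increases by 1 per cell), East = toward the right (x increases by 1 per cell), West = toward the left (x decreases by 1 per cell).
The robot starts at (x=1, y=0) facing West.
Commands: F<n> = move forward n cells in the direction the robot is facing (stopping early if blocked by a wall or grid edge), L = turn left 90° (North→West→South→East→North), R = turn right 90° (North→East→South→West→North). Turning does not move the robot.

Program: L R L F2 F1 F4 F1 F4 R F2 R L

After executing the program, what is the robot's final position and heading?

Answer: Final position: (x=0, y=0), facing West

Derivation:
Start: (x=1, y=0), facing West
  L: turn left, now facing South
  R: turn right, now facing West
  L: turn left, now facing South
  F2: move forward 0/2 (blocked), now at (x=1, y=0)
  F1: move forward 0/1 (blocked), now at (x=1, y=0)
  F4: move forward 0/4 (blocked), now at (x=1, y=0)
  F1: move forward 0/1 (blocked), now at (x=1, y=0)
  F4: move forward 0/4 (blocked), now at (x=1, y=0)
  R: turn right, now facing West
  F2: move forward 1/2 (blocked), now at (x=0, y=0)
  R: turn right, now facing North
  L: turn left, now facing West
Final: (x=0, y=0), facing West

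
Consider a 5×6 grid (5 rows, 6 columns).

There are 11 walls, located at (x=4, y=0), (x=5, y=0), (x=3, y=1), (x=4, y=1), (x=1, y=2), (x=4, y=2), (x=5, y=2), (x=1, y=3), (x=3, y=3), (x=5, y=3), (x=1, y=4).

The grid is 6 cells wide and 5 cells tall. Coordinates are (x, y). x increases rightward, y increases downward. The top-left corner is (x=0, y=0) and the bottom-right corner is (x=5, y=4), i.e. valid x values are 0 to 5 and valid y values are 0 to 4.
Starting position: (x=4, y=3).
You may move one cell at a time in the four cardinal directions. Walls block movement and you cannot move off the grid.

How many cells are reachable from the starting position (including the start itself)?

BFS flood-fill from (x=4, y=3):
  Distance 0: (x=4, y=3)
  Distance 1: (x=4, y=4)
  Distance 2: (x=3, y=4), (x=5, y=4)
  Distance 3: (x=2, y=4)
  Distance 4: (x=2, y=3)
  Distance 5: (x=2, y=2)
  Distance 6: (x=2, y=1), (x=3, y=2)
  Distance 7: (x=2, y=0), (x=1, y=1)
  Distance 8: (x=1, y=0), (x=3, y=0), (x=0, y=1)
  Distance 9: (x=0, y=0), (x=0, y=2)
  Distance 10: (x=0, y=3)
  Distance 11: (x=0, y=4)
Total reachable: 18 (grid has 19 open cells total)

Answer: Reachable cells: 18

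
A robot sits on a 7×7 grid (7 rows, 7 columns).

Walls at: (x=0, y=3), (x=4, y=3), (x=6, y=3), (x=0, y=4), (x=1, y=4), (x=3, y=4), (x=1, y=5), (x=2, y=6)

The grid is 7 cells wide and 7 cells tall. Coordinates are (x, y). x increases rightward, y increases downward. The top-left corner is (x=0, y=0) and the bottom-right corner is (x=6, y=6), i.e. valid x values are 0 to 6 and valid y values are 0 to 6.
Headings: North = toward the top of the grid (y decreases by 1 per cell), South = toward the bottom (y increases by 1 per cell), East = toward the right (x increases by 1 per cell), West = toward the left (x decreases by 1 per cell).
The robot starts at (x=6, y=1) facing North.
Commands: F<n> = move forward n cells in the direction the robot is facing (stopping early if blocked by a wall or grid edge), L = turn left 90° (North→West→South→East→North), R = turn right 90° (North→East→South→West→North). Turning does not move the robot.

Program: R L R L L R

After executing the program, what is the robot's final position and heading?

Answer: Final position: (x=6, y=1), facing North

Derivation:
Start: (x=6, y=1), facing North
  R: turn right, now facing East
  L: turn left, now facing North
  R: turn right, now facing East
  L: turn left, now facing North
  L: turn left, now facing West
  R: turn right, now facing North
Final: (x=6, y=1), facing North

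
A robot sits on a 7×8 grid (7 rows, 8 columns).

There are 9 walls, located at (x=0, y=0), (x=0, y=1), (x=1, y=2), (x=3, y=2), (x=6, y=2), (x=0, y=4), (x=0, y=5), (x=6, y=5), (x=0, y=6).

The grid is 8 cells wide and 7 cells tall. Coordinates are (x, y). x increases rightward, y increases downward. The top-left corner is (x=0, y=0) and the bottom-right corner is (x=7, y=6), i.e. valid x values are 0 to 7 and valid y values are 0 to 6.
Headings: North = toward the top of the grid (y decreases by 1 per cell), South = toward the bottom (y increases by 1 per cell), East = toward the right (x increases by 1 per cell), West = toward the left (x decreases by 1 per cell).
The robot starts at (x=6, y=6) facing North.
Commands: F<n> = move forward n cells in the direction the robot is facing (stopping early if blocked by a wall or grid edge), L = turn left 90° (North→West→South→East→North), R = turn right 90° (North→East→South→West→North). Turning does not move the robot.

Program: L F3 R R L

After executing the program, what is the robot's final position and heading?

Answer: Final position: (x=3, y=6), facing North

Derivation:
Start: (x=6, y=6), facing North
  L: turn left, now facing West
  F3: move forward 3, now at (x=3, y=6)
  R: turn right, now facing North
  R: turn right, now facing East
  L: turn left, now facing North
Final: (x=3, y=6), facing North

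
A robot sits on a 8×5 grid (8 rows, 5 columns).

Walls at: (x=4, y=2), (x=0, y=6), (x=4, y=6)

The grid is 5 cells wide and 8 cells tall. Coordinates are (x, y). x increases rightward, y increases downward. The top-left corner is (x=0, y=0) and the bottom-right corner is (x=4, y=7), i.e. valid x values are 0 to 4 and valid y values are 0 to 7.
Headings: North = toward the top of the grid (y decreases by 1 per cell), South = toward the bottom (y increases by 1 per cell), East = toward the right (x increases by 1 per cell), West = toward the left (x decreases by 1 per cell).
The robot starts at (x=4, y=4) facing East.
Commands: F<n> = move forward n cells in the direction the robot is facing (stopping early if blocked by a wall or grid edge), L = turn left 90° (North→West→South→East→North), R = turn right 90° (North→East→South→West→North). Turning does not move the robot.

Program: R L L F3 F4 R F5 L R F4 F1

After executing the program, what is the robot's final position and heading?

Start: (x=4, y=4), facing East
  R: turn right, now facing South
  L: turn left, now facing East
  L: turn left, now facing North
  F3: move forward 1/3 (blocked), now at (x=4, y=3)
  F4: move forward 0/4 (blocked), now at (x=4, y=3)
  R: turn right, now facing East
  F5: move forward 0/5 (blocked), now at (x=4, y=3)
  L: turn left, now facing North
  R: turn right, now facing East
  F4: move forward 0/4 (blocked), now at (x=4, y=3)
  F1: move forward 0/1 (blocked), now at (x=4, y=3)
Final: (x=4, y=3), facing East

Answer: Final position: (x=4, y=3), facing East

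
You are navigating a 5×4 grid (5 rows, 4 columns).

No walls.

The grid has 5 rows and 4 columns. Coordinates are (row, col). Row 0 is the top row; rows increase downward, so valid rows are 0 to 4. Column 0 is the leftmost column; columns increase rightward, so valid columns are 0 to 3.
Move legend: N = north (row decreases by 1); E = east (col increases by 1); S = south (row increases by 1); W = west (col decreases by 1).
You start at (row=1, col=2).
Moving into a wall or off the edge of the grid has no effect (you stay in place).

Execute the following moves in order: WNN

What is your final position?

Start: (row=1, col=2)
  W (west): (row=1, col=2) -> (row=1, col=1)
  N (north): (row=1, col=1) -> (row=0, col=1)
  N (north): blocked, stay at (row=0, col=1)
Final: (row=0, col=1)

Answer: Final position: (row=0, col=1)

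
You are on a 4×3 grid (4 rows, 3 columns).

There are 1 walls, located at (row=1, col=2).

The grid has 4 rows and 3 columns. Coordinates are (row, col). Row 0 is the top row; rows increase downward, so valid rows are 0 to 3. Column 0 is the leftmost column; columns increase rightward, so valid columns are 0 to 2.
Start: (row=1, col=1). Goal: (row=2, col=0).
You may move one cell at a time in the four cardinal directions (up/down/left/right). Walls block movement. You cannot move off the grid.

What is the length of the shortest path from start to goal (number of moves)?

BFS from (row=1, col=1) until reaching (row=2, col=0):
  Distance 0: (row=1, col=1)
  Distance 1: (row=0, col=1), (row=1, col=0), (row=2, col=1)
  Distance 2: (row=0, col=0), (row=0, col=2), (row=2, col=0), (row=2, col=2), (row=3, col=1)  <- goal reached here
One shortest path (2 moves): (row=1, col=1) -> (row=1, col=0) -> (row=2, col=0)

Answer: Shortest path length: 2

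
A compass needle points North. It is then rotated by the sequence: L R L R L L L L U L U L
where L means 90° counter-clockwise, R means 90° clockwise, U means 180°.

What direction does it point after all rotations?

Answer: Final heading: South

Derivation:
Start: North
  L (left (90° counter-clockwise)) -> West
  R (right (90° clockwise)) -> North
  L (left (90° counter-clockwise)) -> West
  R (right (90° clockwise)) -> North
  L (left (90° counter-clockwise)) -> West
  L (left (90° counter-clockwise)) -> South
  L (left (90° counter-clockwise)) -> East
  L (left (90° counter-clockwise)) -> North
  U (U-turn (180°)) -> South
  L (left (90° counter-clockwise)) -> East
  U (U-turn (180°)) -> West
  L (left (90° counter-clockwise)) -> South
Final: South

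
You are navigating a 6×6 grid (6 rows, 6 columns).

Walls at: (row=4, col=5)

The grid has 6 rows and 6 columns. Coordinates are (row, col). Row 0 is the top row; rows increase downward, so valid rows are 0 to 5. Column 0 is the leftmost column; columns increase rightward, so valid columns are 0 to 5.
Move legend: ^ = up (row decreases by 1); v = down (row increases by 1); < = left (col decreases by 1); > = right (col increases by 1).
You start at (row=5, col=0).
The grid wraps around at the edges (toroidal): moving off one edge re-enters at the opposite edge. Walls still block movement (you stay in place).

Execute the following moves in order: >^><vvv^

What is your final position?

Start: (row=5, col=0)
  > (right): (row=5, col=0) -> (row=5, col=1)
  ^ (up): (row=5, col=1) -> (row=4, col=1)
  > (right): (row=4, col=1) -> (row=4, col=2)
  < (left): (row=4, col=2) -> (row=4, col=1)
  v (down): (row=4, col=1) -> (row=5, col=1)
  v (down): (row=5, col=1) -> (row=0, col=1)
  v (down): (row=0, col=1) -> (row=1, col=1)
  ^ (up): (row=1, col=1) -> (row=0, col=1)
Final: (row=0, col=1)

Answer: Final position: (row=0, col=1)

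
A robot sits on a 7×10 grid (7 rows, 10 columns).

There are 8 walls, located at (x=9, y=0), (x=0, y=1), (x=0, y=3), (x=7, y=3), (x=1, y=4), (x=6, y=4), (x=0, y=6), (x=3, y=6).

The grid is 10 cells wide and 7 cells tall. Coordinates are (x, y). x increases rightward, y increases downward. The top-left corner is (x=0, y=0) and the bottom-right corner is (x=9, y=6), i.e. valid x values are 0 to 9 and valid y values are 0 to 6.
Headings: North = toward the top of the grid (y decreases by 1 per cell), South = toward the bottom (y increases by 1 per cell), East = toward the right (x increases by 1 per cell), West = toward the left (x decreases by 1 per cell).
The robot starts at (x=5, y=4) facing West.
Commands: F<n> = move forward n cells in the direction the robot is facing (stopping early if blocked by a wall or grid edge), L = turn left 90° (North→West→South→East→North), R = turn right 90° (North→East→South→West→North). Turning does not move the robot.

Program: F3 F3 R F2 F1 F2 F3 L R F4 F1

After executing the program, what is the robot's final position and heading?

Answer: Final position: (x=2, y=0), facing North

Derivation:
Start: (x=5, y=4), facing West
  F3: move forward 3, now at (x=2, y=4)
  F3: move forward 0/3 (blocked), now at (x=2, y=4)
  R: turn right, now facing North
  F2: move forward 2, now at (x=2, y=2)
  F1: move forward 1, now at (x=2, y=1)
  F2: move forward 1/2 (blocked), now at (x=2, y=0)
  F3: move forward 0/3 (blocked), now at (x=2, y=0)
  L: turn left, now facing West
  R: turn right, now facing North
  F4: move forward 0/4 (blocked), now at (x=2, y=0)
  F1: move forward 0/1 (blocked), now at (x=2, y=0)
Final: (x=2, y=0), facing North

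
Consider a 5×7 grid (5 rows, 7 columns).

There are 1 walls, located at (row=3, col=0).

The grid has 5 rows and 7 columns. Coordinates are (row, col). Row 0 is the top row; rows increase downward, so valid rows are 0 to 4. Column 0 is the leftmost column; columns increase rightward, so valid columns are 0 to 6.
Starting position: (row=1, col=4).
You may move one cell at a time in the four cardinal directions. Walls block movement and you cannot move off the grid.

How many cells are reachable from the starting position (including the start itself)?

BFS flood-fill from (row=1, col=4):
  Distance 0: (row=1, col=4)
  Distance 1: (row=0, col=4), (row=1, col=3), (row=1, col=5), (row=2, col=4)
  Distance 2: (row=0, col=3), (row=0, col=5), (row=1, col=2), (row=1, col=6), (row=2, col=3), (row=2, col=5), (row=3, col=4)
  Distance 3: (row=0, col=2), (row=0, col=6), (row=1, col=1), (row=2, col=2), (row=2, col=6), (row=3, col=3), (row=3, col=5), (row=4, col=4)
  Distance 4: (row=0, col=1), (row=1, col=0), (row=2, col=1), (row=3, col=2), (row=3, col=6), (row=4, col=3), (row=4, col=5)
  Distance 5: (row=0, col=0), (row=2, col=0), (row=3, col=1), (row=4, col=2), (row=4, col=6)
  Distance 6: (row=4, col=1)
  Distance 7: (row=4, col=0)
Total reachable: 34 (grid has 34 open cells total)

Answer: Reachable cells: 34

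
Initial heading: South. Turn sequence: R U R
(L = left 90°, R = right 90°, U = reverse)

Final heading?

Answer: Final heading: South

Derivation:
Start: South
  R (right (90° clockwise)) -> West
  U (U-turn (180°)) -> East
  R (right (90° clockwise)) -> South
Final: South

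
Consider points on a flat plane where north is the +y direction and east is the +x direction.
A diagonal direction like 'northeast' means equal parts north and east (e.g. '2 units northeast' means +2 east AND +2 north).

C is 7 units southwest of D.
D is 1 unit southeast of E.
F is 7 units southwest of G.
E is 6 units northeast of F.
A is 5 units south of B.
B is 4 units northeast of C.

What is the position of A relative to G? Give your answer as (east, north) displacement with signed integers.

Answer: A is at (east=-3, north=-10) relative to G.

Derivation:
Place G at the origin (east=0, north=0).
  F is 7 units southwest of G: delta (east=-7, north=-7); F at (east=-7, north=-7).
  E is 6 units northeast of F: delta (east=+6, north=+6); E at (east=-1, north=-1).
  D is 1 unit southeast of E: delta (east=+1, north=-1); D at (east=0, north=-2).
  C is 7 units southwest of D: delta (east=-7, north=-7); C at (east=-7, north=-9).
  B is 4 units northeast of C: delta (east=+4, north=+4); B at (east=-3, north=-5).
  A is 5 units south of B: delta (east=+0, north=-5); A at (east=-3, north=-10).
Therefore A relative to G: (east=-3, north=-10).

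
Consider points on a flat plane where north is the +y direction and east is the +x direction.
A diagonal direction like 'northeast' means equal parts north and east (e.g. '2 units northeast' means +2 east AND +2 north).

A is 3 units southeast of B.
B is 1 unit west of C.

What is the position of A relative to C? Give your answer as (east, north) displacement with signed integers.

Place C at the origin (east=0, north=0).
  B is 1 unit west of C: delta (east=-1, north=+0); B at (east=-1, north=0).
  A is 3 units southeast of B: delta (east=+3, north=-3); A at (east=2, north=-3).
Therefore A relative to C: (east=2, north=-3).

Answer: A is at (east=2, north=-3) relative to C.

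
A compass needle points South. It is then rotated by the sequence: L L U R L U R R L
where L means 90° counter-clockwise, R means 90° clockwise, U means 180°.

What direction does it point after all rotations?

Start: South
  L (left (90° counter-clockwise)) -> East
  L (left (90° counter-clockwise)) -> North
  U (U-turn (180°)) -> South
  R (right (90° clockwise)) -> West
  L (left (90° counter-clockwise)) -> South
  U (U-turn (180°)) -> North
  R (right (90° clockwise)) -> East
  R (right (90° clockwise)) -> South
  L (left (90° counter-clockwise)) -> East
Final: East

Answer: Final heading: East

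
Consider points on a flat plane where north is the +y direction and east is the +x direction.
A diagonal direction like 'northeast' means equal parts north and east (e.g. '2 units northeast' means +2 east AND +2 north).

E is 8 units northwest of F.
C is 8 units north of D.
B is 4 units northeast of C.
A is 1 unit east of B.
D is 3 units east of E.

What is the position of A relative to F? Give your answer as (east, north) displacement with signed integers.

Answer: A is at (east=0, north=20) relative to F.

Derivation:
Place F at the origin (east=0, north=0).
  E is 8 units northwest of F: delta (east=-8, north=+8); E at (east=-8, north=8).
  D is 3 units east of E: delta (east=+3, north=+0); D at (east=-5, north=8).
  C is 8 units north of D: delta (east=+0, north=+8); C at (east=-5, north=16).
  B is 4 units northeast of C: delta (east=+4, north=+4); B at (east=-1, north=20).
  A is 1 unit east of B: delta (east=+1, north=+0); A at (east=0, north=20).
Therefore A relative to F: (east=0, north=20).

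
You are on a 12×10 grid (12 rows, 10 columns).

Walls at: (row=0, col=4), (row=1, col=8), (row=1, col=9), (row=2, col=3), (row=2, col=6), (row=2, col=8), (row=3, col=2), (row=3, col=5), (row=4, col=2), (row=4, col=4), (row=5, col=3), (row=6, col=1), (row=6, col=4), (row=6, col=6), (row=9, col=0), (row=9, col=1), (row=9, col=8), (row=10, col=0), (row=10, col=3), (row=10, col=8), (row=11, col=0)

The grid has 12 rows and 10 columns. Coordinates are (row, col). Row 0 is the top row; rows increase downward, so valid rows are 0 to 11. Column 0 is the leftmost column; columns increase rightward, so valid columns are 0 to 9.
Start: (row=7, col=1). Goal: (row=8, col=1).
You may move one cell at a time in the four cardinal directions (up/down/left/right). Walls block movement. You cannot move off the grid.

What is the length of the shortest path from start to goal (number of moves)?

Answer: Shortest path length: 1

Derivation:
BFS from (row=7, col=1) until reaching (row=8, col=1):
  Distance 0: (row=7, col=1)
  Distance 1: (row=7, col=0), (row=7, col=2), (row=8, col=1)  <- goal reached here
One shortest path (1 moves): (row=7, col=1) -> (row=8, col=1)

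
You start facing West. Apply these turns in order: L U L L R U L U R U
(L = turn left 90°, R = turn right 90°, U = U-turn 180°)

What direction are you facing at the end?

Answer: Final heading: East

Derivation:
Start: West
  L (left (90° counter-clockwise)) -> South
  U (U-turn (180°)) -> North
  L (left (90° counter-clockwise)) -> West
  L (left (90° counter-clockwise)) -> South
  R (right (90° clockwise)) -> West
  U (U-turn (180°)) -> East
  L (left (90° counter-clockwise)) -> North
  U (U-turn (180°)) -> South
  R (right (90° clockwise)) -> West
  U (U-turn (180°)) -> East
Final: East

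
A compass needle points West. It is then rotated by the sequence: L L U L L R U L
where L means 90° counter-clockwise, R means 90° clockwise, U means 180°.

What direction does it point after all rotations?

Start: West
  L (left (90° counter-clockwise)) -> South
  L (left (90° counter-clockwise)) -> East
  U (U-turn (180°)) -> West
  L (left (90° counter-clockwise)) -> South
  L (left (90° counter-clockwise)) -> East
  R (right (90° clockwise)) -> South
  U (U-turn (180°)) -> North
  L (left (90° counter-clockwise)) -> West
Final: West

Answer: Final heading: West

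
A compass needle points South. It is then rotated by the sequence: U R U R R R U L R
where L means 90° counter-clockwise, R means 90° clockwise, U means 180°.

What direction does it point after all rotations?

Start: South
  U (U-turn (180°)) -> North
  R (right (90° clockwise)) -> East
  U (U-turn (180°)) -> West
  R (right (90° clockwise)) -> North
  R (right (90° clockwise)) -> East
  R (right (90° clockwise)) -> South
  U (U-turn (180°)) -> North
  L (left (90° counter-clockwise)) -> West
  R (right (90° clockwise)) -> North
Final: North

Answer: Final heading: North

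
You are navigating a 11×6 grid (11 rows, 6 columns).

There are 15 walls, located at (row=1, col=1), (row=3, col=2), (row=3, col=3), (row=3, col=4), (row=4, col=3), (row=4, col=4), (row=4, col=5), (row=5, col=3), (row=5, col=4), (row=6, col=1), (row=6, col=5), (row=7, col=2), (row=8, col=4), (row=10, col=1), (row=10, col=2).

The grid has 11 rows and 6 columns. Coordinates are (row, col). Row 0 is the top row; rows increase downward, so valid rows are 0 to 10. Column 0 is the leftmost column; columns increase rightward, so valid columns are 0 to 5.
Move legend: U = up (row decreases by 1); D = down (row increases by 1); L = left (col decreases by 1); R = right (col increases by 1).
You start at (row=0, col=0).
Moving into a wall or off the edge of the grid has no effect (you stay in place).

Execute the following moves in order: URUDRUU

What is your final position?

Start: (row=0, col=0)
  U (up): blocked, stay at (row=0, col=0)
  R (right): (row=0, col=0) -> (row=0, col=1)
  U (up): blocked, stay at (row=0, col=1)
  D (down): blocked, stay at (row=0, col=1)
  R (right): (row=0, col=1) -> (row=0, col=2)
  U (up): blocked, stay at (row=0, col=2)
  U (up): blocked, stay at (row=0, col=2)
Final: (row=0, col=2)

Answer: Final position: (row=0, col=2)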